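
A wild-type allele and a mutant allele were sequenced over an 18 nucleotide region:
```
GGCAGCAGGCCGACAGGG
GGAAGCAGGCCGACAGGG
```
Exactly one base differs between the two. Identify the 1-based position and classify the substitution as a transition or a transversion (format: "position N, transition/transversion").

The sequences differ only at position 3: C→A (pyrimidine→purine), a transversion.

position 3, transversion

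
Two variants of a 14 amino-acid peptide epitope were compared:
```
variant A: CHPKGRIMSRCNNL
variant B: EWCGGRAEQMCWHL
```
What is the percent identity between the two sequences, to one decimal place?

28.6%

10 positions differ (1, 2, 3, 4, 7, 8, 9, 10, 12, 13), so 4 of 14 match: 4/14 = 28.57%.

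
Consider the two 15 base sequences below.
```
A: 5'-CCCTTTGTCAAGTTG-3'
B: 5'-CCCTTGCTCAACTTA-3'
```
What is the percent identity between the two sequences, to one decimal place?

Mismatches at positions 6, 7, 12, 15 (1-based): 4 of 15.
Identical positions: 11/15 = 73.33% → 73.3%.

73.3%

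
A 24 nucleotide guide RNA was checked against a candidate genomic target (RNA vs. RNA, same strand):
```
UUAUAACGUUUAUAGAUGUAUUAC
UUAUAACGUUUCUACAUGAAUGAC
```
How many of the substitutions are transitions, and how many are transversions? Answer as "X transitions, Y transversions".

Transitions (purine↔purine or pyrimidine↔pyrimidine): none.
Transversions (purine↔pyrimidine): 12 A→C, 15 G→C, 19 U→A, 22 U→G.

0 transitions, 4 transversions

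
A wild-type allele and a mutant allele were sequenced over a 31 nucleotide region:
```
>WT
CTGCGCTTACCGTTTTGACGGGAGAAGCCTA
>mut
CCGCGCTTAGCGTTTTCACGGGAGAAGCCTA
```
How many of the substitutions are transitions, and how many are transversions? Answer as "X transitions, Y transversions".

1 transition, 2 transversions

Mismatches (1-based):
position 2: T→C (pyrimidine→pyrimidine, transition)
position 10: C→G (pyrimidine→purine, transversion)
position 17: G→C (purine→pyrimidine, transversion)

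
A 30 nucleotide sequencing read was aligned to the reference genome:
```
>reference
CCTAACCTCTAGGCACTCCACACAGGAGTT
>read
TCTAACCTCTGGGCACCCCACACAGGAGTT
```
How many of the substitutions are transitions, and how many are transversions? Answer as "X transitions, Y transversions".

Mismatches (1-based):
position 1: C→T (pyrimidine→pyrimidine, transition)
position 11: A→G (purine→purine, transition)
position 17: T→C (pyrimidine→pyrimidine, transition)

3 transitions, 0 transversions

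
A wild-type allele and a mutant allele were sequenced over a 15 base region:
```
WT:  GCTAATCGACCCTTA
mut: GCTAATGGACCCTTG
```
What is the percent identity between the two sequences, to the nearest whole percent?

2 positions differ (7, 15), so 13 of 15 match: 13/15 = 86.67%.

87%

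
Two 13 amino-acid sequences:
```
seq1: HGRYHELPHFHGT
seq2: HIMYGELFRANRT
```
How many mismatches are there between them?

The sequences differ at residues 2, 3, 5, 8, 9, 10, 11, 12 (1-based) — 8 in total.

8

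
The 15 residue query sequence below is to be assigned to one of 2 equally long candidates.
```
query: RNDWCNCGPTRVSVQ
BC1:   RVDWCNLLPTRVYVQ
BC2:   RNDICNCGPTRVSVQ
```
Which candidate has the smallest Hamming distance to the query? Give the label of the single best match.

BC2

Hamming distances to query — BC1: 4; BC2: 1.
Smallest is BC2 with 1 mismatch.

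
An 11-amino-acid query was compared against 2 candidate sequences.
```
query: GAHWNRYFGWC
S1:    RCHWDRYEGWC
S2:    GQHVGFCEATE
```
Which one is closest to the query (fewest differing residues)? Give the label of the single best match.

Hamming distances to query — S1: 4; S2: 9.
Smallest is S1 with 4 mismatches.

S1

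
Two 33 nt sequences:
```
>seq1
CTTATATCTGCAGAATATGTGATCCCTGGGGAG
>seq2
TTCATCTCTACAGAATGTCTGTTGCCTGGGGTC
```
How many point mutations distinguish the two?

10

Comparing position by position, 10 positions differ: 1 (C/T), 3 (T/C), 6 (A/C), 10 (G/A), 17 (A/G), 19 (G/C), 22 (A/T), 24 (C/G), 32 (A/T), 33 (G/C).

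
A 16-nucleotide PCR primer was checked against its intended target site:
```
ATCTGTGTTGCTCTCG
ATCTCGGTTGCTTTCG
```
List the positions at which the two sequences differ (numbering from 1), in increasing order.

5, 6, 13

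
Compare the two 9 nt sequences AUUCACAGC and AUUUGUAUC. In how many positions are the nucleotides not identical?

4

The sequences differ at positions 4, 5, 6, 8 (1-based) — 4 in total.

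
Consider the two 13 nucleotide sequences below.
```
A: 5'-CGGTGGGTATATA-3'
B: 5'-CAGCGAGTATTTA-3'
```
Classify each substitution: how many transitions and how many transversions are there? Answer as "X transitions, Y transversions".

Mismatches (1-based):
site 2: G→A (purine→purine, transition)
site 4: T→C (pyrimidine→pyrimidine, transition)
site 6: G→A (purine→purine, transition)
site 11: A→T (purine→pyrimidine, transversion)

3 transitions, 1 transversion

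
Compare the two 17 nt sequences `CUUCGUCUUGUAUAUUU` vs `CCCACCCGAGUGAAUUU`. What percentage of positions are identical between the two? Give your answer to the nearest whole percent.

47%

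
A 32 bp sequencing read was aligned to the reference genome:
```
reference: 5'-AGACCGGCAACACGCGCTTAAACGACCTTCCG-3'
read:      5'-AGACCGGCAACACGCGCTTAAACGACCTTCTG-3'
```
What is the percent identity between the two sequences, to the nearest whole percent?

97%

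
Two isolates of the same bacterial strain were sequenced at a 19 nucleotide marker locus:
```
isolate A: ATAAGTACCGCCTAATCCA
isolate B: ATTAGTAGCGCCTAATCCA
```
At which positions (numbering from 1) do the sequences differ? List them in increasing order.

3, 8

Differences at position 3 (A→T), position 8 (C→G).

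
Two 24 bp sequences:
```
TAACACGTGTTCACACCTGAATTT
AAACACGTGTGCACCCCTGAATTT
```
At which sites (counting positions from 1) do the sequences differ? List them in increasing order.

Scanning 1-based: 1: T/A; 11: T/G; 15: A/C.

1, 11, 15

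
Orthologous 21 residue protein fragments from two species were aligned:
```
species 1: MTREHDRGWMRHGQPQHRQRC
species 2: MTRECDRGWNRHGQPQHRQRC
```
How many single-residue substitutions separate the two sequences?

Comparing position by position, 2 positions differ: 5 (H/C), 10 (M/N).

2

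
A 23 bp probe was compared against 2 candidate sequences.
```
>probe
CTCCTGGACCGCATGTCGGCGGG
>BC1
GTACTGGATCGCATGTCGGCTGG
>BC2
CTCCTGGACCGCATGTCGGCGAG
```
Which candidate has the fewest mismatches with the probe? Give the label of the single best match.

Hamming distances to probe — BC1: 4; BC2: 1.
Smallest is BC2 with 1 mismatch.

BC2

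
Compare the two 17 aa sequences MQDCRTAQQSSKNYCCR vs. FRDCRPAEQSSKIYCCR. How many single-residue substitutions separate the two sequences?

Mismatches (1-based): residue 1: M→F; residue 2: Q→R; residue 6: T→P; residue 8: Q→E; residue 13: N→I.

5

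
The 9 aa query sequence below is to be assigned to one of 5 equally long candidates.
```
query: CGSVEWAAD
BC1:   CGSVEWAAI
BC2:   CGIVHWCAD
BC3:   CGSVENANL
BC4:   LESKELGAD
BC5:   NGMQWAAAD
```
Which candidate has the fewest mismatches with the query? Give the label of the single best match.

BC1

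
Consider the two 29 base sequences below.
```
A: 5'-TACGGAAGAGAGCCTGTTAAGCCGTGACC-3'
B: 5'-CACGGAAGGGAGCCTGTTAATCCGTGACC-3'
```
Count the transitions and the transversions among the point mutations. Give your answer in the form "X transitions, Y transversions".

2 transitions, 1 transversion

Transitions (purine↔purine or pyrimidine↔pyrimidine): 1 T→C, 9 A→G.
Transversions (purine↔pyrimidine): 21 G→T.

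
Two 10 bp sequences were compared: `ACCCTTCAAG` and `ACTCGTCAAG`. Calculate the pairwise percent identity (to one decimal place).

Mismatches at positions 3, 5 (1-based): 2 of 10.
Identical positions: 8/10 = 80% → 80.0%.

80.0%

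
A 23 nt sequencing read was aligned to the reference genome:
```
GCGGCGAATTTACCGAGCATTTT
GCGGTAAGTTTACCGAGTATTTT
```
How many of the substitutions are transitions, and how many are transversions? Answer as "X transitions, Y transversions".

4 transitions, 0 transversions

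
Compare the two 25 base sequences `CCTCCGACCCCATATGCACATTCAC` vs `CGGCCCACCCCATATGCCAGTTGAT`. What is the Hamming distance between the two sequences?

8

The sequences differ at bases 2, 3, 6, 18, 19, 20, 23, 25 (1-based) — 8 in total.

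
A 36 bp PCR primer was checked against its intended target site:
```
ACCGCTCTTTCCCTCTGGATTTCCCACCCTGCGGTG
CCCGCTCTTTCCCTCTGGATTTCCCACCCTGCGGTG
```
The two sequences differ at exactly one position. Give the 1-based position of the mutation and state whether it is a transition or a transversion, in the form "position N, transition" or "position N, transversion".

The sequences differ only at position 1: A→C (purine→pyrimidine), a transversion.

position 1, transversion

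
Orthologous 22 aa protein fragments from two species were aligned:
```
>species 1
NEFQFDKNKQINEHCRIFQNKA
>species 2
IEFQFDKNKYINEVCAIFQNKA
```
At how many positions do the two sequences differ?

4

Comparing position by position, 4 positions differ: 1 (N/I), 10 (Q/Y), 14 (H/V), 16 (R/A).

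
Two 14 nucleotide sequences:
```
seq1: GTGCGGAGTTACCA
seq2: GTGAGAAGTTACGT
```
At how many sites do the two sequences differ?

4

Comparing position by position, 4 sites differ: 4 (C/A), 6 (G/A), 13 (C/G), 14 (A/T).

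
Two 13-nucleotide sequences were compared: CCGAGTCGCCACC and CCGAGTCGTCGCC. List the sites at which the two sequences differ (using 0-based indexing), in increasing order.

8, 10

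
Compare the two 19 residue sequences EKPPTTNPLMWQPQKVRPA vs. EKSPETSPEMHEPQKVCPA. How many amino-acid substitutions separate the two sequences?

Comparing position by position, 7 positions differ: 3 (P/S), 5 (T/E), 7 (N/S), 9 (L/E), 11 (W/H), 12 (Q/E), 17 (R/C).

7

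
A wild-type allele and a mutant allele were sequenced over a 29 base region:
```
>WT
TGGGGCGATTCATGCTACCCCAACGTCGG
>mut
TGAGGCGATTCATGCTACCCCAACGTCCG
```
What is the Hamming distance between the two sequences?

Comparing position by position, 2 positions differ: 3 (G/A), 28 (G/C).

2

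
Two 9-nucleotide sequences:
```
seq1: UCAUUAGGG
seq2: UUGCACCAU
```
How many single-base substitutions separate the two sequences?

The sequences differ at bases 2, 3, 4, 5, 6, 7, 8, 9 (1-based) — 8 in total.

8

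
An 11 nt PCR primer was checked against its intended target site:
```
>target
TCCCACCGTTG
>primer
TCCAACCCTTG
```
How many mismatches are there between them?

2

The sequences differ at bases 4, 8 (1-based) — 2 in total.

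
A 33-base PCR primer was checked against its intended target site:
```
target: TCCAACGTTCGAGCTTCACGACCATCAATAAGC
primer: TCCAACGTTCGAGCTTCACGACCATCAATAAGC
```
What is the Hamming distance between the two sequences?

No positions differ; the sequences are identical.

0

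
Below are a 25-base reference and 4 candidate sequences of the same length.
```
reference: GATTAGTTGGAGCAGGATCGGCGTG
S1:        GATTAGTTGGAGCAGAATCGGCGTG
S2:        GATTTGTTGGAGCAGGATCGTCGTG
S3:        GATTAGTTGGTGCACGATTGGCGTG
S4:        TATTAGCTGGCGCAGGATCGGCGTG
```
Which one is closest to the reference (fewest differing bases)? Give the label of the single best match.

S1 differs at 1 base; S2 differs at 2 bases; S3 differs at 3 bases; S4 differs at 3 bases. The closest is S1.

S1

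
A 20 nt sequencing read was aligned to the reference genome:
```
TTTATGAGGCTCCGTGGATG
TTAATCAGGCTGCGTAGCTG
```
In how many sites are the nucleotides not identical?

5

Mismatches (1-based): site 3: T→A; site 6: G→C; site 12: C→G; site 16: G→A; site 18: A→C.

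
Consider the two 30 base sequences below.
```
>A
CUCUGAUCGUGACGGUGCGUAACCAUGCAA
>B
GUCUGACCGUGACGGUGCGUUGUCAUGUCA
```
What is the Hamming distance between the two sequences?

Mismatches (1-based): base 1: C→G; base 7: U→C; base 21: A→U; base 22: A→G; base 23: C→U; base 28: C→U; base 29: A→C.

7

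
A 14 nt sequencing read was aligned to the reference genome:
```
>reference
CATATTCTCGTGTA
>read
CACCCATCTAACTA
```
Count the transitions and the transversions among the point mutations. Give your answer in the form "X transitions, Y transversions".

6 transitions, 4 transversions

Mismatches (1-based):
position 3: T→C (pyrimidine→pyrimidine, transition)
position 4: A→C (purine→pyrimidine, transversion)
position 5: T→C (pyrimidine→pyrimidine, transition)
position 6: T→A (pyrimidine→purine, transversion)
position 7: C→T (pyrimidine→pyrimidine, transition)
position 8: T→C (pyrimidine→pyrimidine, transition)
position 9: C→T (pyrimidine→pyrimidine, transition)
position 10: G→A (purine→purine, transition)
position 11: T→A (pyrimidine→purine, transversion)
position 12: G→C (purine→pyrimidine, transversion)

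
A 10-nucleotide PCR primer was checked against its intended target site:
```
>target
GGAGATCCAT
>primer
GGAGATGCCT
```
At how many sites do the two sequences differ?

2

Comparing position by position, 2 sites differ: 7 (C/G), 9 (A/C).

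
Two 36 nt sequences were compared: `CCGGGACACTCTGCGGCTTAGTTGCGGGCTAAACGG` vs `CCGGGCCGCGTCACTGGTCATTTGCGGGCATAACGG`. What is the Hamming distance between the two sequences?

12

Comparing position by position, 12 bases differ: 6 (A/C), 8 (A/G), 10 (T/G), 11 (C/T), 12 (T/C), 13 (G/A), 15 (G/T), 17 (C/G), 19 (T/C), 21 (G/T), 30 (T/A), 31 (A/T).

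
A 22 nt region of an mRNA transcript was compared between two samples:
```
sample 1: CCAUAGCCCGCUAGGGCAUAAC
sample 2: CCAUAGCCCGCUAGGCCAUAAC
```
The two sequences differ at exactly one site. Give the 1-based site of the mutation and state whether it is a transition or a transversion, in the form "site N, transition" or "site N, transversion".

Site 16 changes G→C. G is a purine and C is a pyrimidine, so this is a transversion.

site 16, transversion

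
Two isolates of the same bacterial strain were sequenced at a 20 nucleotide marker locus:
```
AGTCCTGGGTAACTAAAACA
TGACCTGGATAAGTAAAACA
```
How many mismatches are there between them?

The sequences differ at positions 1, 3, 9, 13 (1-based) — 4 in total.

4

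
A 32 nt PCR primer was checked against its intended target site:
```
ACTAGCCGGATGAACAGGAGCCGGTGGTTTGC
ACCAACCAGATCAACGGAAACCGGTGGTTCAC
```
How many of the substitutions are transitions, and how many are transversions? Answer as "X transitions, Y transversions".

8 transitions, 1 transversion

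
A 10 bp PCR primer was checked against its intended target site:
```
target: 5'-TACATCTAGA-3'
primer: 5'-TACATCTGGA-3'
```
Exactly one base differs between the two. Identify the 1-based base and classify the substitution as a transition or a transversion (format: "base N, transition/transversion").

base 8, transition

Base 8 changes A→G. A is a purine and G is a purine, so this is a transition.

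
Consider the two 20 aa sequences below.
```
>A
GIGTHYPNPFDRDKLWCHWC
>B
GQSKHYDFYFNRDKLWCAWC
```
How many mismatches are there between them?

Comparing position by position, 8 residues differ: 2 (I/Q), 3 (G/S), 4 (T/K), 7 (P/D), 8 (N/F), 9 (P/Y), 11 (D/N), 18 (H/A).

8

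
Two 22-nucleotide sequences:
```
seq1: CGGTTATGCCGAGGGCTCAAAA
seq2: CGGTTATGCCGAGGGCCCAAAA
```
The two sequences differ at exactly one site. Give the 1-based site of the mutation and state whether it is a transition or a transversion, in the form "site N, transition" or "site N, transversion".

The sequences differ only at site 17: T→C (pyrimidine→pyrimidine), a transition.

site 17, transition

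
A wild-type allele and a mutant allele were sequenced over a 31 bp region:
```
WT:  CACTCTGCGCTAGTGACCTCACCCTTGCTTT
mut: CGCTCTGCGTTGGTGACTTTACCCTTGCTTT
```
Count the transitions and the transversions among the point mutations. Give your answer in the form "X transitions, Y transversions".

5 transitions, 0 transversions

Mismatches (1-based):
position 2: A→G (purine→purine, transition)
position 10: C→T (pyrimidine→pyrimidine, transition)
position 12: A→G (purine→purine, transition)
position 18: C→T (pyrimidine→pyrimidine, transition)
position 20: C→T (pyrimidine→pyrimidine, transition)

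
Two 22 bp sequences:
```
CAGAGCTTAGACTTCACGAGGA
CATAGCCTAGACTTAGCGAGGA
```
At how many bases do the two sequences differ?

Mismatches (1-based): base 3: G→T; base 7: T→C; base 15: C→A; base 16: A→G.

4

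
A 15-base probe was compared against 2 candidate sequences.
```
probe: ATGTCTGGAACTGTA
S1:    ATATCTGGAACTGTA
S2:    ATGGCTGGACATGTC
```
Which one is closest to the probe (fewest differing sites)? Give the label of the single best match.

S1 differs at 1 site; S2 differs at 4 sites. The closest is S1.

S1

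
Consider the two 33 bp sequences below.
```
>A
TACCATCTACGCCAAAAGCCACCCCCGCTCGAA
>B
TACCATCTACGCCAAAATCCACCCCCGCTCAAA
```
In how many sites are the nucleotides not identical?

Comparing position by position, 2 sites differ: 18 (G/T), 31 (G/A).

2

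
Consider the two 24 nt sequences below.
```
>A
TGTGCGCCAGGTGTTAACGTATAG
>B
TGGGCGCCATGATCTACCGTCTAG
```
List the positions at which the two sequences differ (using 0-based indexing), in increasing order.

2, 9, 11, 12, 13, 16, 20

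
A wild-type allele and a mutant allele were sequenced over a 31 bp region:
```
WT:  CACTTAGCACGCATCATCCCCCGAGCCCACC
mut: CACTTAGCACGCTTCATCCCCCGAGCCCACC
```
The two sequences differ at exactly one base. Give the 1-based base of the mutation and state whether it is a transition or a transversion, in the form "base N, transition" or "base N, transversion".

The sequences differ only at base 13: A→T (purine→pyrimidine), a transversion.

base 13, transversion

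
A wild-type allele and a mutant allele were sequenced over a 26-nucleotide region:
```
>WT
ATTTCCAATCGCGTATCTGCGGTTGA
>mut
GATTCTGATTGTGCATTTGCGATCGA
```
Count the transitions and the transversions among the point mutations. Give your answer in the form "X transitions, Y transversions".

Transitions (purine↔purine or pyrimidine↔pyrimidine): 1 A→G, 6 C→T, 7 A→G, 10 C→T, 12 C→T, 14 T→C, 17 C→T, 22 G→A, 24 T→C.
Transversions (purine↔pyrimidine): 2 T→A.

9 transitions, 1 transversion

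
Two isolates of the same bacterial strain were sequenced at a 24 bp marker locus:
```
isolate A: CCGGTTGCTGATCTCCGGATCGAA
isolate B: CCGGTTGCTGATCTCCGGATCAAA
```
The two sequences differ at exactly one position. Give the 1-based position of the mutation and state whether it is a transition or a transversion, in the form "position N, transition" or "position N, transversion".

position 22, transition

The sequences differ only at position 22: G→A (purine→purine), a transition.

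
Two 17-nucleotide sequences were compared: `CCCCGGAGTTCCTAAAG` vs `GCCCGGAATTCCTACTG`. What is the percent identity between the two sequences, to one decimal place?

Mismatches at positions 1, 8, 15, 16 (1-based): 4 of 17.
Identical positions: 13/17 = 76.47% → 76.5%.

76.5%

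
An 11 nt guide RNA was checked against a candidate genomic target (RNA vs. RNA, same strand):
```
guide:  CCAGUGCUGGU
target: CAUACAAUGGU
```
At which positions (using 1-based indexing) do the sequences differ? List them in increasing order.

2, 3, 4, 5, 6, 7

Differences at position 2 (C→A), position 3 (A→U), position 4 (G→A), position 5 (U→C), position 6 (G→A), position 7 (C→A).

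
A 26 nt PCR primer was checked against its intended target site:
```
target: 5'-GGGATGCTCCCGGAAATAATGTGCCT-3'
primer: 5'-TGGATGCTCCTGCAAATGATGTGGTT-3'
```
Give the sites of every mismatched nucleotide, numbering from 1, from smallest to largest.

1, 11, 13, 18, 24, 25

Scanning 1-based: 1: G/T; 11: C/T; 13: G/C; 18: A/G; 24: C/G; 25: C/T.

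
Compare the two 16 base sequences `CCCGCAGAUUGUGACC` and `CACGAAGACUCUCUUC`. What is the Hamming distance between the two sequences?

7

Comparing position by position, 7 bases differ: 2 (C/A), 5 (C/A), 9 (U/C), 11 (G/C), 13 (G/C), 14 (A/U), 15 (C/U).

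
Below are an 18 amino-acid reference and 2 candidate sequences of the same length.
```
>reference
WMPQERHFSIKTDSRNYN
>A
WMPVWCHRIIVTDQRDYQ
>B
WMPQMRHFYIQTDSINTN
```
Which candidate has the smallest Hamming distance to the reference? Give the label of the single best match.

Hamming distances to reference — A: 9; B: 5.
Smallest is B with 5 mismatches.

B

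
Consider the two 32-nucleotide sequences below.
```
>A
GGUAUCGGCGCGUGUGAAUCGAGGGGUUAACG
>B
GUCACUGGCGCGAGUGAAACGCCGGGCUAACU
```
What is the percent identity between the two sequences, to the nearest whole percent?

Mismatches at positions 2, 3, 5, 6, 13, 19, 22, 23, 27, 32 (1-based): 10 of 32.
Identical positions: 22/32 = 68.75% → 69%.

69%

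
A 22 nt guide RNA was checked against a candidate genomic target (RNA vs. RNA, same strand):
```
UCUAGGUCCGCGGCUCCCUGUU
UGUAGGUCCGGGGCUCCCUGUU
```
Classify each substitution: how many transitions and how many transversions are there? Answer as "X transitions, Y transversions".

0 transitions, 2 transversions

Mismatches (1-based):
position 2: C→G (pyrimidine→purine, transversion)
position 11: C→G (pyrimidine→purine, transversion)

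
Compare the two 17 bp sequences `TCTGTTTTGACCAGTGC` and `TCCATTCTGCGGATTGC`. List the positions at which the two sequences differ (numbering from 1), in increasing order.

Scanning 1-based: 3: T/C; 4: G/A; 7: T/C; 10: A/C; 11: C/G; 12: C/G; 14: G/T.

3, 4, 7, 10, 11, 12, 14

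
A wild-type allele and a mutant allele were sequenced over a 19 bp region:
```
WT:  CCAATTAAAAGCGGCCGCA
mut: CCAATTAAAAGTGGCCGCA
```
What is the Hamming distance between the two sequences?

The sequences differ at sites 12 (1-based) — 1 in total.

1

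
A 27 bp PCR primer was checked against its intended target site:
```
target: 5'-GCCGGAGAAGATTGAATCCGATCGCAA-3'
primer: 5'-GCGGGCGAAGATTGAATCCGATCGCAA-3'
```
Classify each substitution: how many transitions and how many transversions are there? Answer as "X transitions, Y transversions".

0 transitions, 2 transversions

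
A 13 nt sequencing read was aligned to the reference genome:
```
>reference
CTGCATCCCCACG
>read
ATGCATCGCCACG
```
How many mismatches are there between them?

2

Comparing position by position, 2 sites differ: 1 (C/A), 8 (C/G).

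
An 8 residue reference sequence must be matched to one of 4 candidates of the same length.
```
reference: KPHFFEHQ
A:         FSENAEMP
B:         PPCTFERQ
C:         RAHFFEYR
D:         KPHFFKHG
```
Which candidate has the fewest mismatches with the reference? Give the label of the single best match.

D

Hamming distances to reference — A: 7; B: 4; C: 4; D: 2.
Smallest is D with 2 mismatches.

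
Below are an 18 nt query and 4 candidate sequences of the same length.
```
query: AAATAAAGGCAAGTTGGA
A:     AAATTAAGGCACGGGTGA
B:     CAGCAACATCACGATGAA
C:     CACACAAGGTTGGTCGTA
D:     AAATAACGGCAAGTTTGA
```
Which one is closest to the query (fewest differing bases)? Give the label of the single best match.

A differs at 5 bases; B differs at 9 bases; C differs at 9 bases; D differs at 2 bases. The closest is D.

D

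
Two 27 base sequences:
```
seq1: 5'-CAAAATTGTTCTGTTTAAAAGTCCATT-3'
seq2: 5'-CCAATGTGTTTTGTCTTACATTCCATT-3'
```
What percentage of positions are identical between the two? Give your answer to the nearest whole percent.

Mismatches at positions 2, 5, 6, 11, 15, 17, 19, 21 (1-based): 8 of 27.
Identical positions: 19/27 = 70.37% → 70%.

70%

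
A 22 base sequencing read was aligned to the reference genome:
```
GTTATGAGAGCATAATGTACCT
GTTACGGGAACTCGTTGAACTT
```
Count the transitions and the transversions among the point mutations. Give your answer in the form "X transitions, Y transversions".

6 transitions, 3 transversions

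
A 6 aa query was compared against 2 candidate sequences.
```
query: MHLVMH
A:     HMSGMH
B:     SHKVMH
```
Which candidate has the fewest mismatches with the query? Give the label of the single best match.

B

A differs at 4 residues; B differs at 2 residues. The closest is B.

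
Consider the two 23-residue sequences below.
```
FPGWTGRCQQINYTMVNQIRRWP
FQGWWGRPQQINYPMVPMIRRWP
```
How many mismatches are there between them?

6

Comparing position by position, 6 positions differ: 2 (P/Q), 5 (T/W), 8 (C/P), 14 (T/P), 17 (N/P), 18 (Q/M).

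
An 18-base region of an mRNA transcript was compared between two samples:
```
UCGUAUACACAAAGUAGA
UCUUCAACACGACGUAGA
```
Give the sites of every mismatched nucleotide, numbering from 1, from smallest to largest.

Scanning 1-based: 3: G/U; 5: A/C; 6: U/A; 11: A/G; 13: A/C.

3, 5, 6, 11, 13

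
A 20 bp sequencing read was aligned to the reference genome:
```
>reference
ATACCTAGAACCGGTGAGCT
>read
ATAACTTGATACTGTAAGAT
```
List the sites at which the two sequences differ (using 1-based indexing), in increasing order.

4, 7, 10, 11, 13, 16, 19

Scanning 1-based: 4: C/A; 7: A/T; 10: A/T; 11: C/A; 13: G/T; 16: G/A; 19: C/A.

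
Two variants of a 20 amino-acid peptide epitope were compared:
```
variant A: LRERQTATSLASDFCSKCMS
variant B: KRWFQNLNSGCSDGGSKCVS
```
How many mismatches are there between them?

The sequences differ at positions 1, 3, 4, 6, 7, 8, 10, 11, 14, 15, 19 (1-based) — 11 in total.

11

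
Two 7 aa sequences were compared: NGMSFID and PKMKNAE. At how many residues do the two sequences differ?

Comparing position by position, 6 residues differ: 1 (N/P), 2 (G/K), 4 (S/K), 5 (F/N), 6 (I/A), 7 (D/E).

6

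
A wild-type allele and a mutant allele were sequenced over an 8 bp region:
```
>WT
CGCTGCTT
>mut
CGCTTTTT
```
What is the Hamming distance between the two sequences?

2

The sequences differ at bases 5, 6 (1-based) — 2 in total.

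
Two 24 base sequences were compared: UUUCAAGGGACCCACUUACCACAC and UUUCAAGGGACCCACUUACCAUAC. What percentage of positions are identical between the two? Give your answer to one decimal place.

95.8%

Mismatch at position 22 (1-based): 1 of 24.
Identical positions: 23/24 = 95.83% → 95.8%.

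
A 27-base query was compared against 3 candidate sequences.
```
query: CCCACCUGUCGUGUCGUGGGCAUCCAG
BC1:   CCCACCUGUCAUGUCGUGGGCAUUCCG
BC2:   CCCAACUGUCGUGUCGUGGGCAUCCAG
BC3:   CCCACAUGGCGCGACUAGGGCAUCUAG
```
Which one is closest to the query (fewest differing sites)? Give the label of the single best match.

BC2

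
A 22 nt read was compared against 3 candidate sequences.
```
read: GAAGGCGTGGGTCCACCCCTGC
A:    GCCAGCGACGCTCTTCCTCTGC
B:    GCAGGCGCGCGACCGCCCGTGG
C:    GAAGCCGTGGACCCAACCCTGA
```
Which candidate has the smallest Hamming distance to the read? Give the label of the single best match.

Hamming distances to read — A: 9; B: 7; C: 5.
Smallest is C with 5 mismatches.

C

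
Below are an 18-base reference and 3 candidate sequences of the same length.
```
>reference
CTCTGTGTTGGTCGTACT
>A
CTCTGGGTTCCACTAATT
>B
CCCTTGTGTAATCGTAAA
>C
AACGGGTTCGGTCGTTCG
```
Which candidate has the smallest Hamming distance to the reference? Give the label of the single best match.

A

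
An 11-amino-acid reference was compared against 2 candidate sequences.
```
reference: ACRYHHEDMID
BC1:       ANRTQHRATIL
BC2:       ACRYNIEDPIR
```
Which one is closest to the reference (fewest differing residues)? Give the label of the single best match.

BC1 differs at 7 residues; BC2 differs at 4 residues. The closest is BC2.

BC2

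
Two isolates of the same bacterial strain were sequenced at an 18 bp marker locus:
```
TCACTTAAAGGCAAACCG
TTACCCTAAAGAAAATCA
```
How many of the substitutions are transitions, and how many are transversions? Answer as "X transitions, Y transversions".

6 transitions, 2 transversions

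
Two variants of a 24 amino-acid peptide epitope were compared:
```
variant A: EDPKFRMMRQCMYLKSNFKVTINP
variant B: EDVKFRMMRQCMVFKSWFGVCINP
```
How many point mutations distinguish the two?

The sequences differ at positions 3, 13, 14, 17, 19, 21 (1-based) — 6 in total.

6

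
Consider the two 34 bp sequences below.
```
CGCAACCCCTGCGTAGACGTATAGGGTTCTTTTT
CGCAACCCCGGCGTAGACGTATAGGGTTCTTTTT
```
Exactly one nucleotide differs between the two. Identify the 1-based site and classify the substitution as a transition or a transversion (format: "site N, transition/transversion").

site 10, transversion

The sequences differ only at site 10: T→G (pyrimidine→purine), a transversion.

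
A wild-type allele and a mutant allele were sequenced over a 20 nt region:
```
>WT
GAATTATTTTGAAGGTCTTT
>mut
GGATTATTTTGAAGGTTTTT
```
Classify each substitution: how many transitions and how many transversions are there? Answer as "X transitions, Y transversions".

Mismatches (1-based):
base 2: A→G (purine→purine, transition)
base 17: C→T (pyrimidine→pyrimidine, transition)

2 transitions, 0 transversions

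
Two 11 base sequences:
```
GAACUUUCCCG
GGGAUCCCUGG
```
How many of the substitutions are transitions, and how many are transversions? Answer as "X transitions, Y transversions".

5 transitions, 2 transversions

Mismatches (1-based):
position 2: A→G (purine→purine, transition)
position 3: A→G (purine→purine, transition)
position 4: C→A (pyrimidine→purine, transversion)
position 6: U→C (pyrimidine→pyrimidine, transition)
position 7: U→C (pyrimidine→pyrimidine, transition)
position 9: C→U (pyrimidine→pyrimidine, transition)
position 10: C→G (pyrimidine→purine, transversion)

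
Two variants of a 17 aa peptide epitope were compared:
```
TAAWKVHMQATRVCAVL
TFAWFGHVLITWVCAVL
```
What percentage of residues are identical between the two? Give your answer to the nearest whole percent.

59%

7 positions differ (2, 5, 6, 8, 9, 10, 12), so 10 of 17 match: 10/17 = 58.82%.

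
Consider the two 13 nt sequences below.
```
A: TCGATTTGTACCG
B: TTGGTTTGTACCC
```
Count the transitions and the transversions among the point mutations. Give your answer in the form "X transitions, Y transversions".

Transitions (purine↔purine or pyrimidine↔pyrimidine): 2 C→T, 4 A→G.
Transversions (purine↔pyrimidine): 13 G→C.

2 transitions, 1 transversion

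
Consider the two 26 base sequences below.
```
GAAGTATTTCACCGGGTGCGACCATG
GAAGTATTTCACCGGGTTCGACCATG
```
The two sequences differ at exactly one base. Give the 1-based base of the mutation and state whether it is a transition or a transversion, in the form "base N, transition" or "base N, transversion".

base 18, transversion

Base 18 changes G→T. G is a purine and T is a pyrimidine, so this is a transversion.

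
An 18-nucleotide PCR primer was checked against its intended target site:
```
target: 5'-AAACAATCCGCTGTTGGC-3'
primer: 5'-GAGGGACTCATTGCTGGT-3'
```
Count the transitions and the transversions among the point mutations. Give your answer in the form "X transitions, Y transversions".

9 transitions, 1 transversion

Transitions (purine↔purine or pyrimidine↔pyrimidine): 1 A→G, 3 A→G, 5 A→G, 7 T→C, 8 C→T, 10 G→A, 11 C→T, 14 T→C, 18 C→T.
Transversions (purine↔pyrimidine): 4 C→G.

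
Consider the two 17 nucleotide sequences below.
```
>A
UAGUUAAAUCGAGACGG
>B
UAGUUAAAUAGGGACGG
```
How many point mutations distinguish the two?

2

The sequences differ at bases 10, 12 (1-based) — 2 in total.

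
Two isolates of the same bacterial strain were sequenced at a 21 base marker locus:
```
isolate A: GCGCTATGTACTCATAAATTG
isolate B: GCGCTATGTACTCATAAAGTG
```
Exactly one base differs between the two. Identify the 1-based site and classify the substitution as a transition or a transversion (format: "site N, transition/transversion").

Site 19 changes T→G. T is a pyrimidine and G is a purine, so this is a transversion.

site 19, transversion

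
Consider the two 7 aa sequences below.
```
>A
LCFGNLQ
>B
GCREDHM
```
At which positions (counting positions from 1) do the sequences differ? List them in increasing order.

Differences at position 1 (L→G), position 3 (F→R), position 4 (G→E), position 5 (N→D), position 6 (L→H), position 7 (Q→M).

1, 3, 4, 5, 6, 7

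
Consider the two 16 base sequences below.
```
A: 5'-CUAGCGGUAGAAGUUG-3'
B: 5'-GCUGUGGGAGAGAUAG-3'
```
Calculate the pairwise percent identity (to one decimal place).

50.0%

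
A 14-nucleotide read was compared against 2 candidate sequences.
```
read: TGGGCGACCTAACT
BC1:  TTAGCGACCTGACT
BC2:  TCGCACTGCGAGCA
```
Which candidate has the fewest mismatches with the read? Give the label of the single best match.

BC1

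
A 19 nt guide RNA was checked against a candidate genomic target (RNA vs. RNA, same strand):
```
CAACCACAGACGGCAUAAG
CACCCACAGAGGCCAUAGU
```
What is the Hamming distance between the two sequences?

5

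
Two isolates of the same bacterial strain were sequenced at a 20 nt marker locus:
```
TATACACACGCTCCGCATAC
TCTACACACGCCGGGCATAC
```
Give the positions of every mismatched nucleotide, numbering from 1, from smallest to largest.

2, 12, 13, 14

Differences at position 2 (A→C), position 12 (T→C), position 13 (C→G), position 14 (C→G).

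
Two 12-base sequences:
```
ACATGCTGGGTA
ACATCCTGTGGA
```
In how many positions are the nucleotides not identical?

Comparing position by position, 3 positions differ: 5 (G/C), 9 (G/T), 11 (T/G).

3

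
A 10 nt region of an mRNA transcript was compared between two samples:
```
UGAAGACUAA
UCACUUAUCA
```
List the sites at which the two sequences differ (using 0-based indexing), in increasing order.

1, 3, 4, 5, 6, 8

Scanning 0-based: 1: G/C; 3: A/C; 4: G/U; 5: A/U; 6: C/A; 8: A/C.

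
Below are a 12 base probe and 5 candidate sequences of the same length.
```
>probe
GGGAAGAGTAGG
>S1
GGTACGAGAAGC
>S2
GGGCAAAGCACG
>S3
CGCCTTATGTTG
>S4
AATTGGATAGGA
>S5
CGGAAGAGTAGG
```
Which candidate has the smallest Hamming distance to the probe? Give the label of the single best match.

S5

S1 differs at 4 sites; S2 differs at 4 sites; S3 differs at 9 sites; S4 differs at 9 sites; S5 differs at 1 site. The closest is S5.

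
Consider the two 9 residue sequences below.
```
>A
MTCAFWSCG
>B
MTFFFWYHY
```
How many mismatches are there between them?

Comparing position by position, 5 positions differ: 3 (C/F), 4 (A/F), 7 (S/Y), 8 (C/H), 9 (G/Y).

5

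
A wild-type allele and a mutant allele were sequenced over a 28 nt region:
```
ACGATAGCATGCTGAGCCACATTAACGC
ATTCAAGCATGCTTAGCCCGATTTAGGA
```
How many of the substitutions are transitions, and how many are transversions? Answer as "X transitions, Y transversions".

Transitions (purine↔purine or pyrimidine↔pyrimidine): 2 C→T.
Transversions (purine↔pyrimidine): 3 G→T, 4 A→C, 5 T→A, 14 G→T, 19 A→C, 20 C→G, 24 A→T, 26 C→G, 28 C→A.

1 transition, 9 transversions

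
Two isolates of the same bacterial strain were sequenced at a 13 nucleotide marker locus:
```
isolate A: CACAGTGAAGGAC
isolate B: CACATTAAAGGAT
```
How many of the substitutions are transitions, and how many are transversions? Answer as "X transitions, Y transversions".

2 transitions, 1 transversion

Mismatches (1-based):
site 5: G→T (purine→pyrimidine, transversion)
site 7: G→A (purine→purine, transition)
site 13: C→T (pyrimidine→pyrimidine, transition)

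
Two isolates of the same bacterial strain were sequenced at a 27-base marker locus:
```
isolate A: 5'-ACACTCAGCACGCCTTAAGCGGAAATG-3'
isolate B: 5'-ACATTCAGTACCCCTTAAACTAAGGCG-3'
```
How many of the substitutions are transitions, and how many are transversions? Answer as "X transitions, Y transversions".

7 transitions, 2 transversions

Mismatches (1-based):
base 4: C→T (pyrimidine→pyrimidine, transition)
base 9: C→T (pyrimidine→pyrimidine, transition)
base 12: G→C (purine→pyrimidine, transversion)
base 19: G→A (purine→purine, transition)
base 21: G→T (purine→pyrimidine, transversion)
base 22: G→A (purine→purine, transition)
base 24: A→G (purine→purine, transition)
base 25: A→G (purine→purine, transition)
base 26: T→C (pyrimidine→pyrimidine, transition)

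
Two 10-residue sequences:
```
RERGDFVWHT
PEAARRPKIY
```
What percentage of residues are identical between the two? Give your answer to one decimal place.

10.0%

Mismatches at positions 1, 3, 4, 5, 6, 7, 8, 9, 10 (1-based): 9 of 10.
Identical positions: 1/10 = 10% → 10.0%.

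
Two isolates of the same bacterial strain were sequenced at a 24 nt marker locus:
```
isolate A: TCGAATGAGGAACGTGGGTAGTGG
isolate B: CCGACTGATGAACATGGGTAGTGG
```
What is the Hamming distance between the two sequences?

Mismatches (1-based): base 1: T→C; base 5: A→C; base 9: G→T; base 14: G→A.

4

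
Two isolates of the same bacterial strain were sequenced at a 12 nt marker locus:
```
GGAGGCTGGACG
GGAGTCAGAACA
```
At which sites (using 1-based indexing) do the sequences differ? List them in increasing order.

Scanning 1-based: 5: G/T; 7: T/A; 9: G/A; 12: G/A.

5, 7, 9, 12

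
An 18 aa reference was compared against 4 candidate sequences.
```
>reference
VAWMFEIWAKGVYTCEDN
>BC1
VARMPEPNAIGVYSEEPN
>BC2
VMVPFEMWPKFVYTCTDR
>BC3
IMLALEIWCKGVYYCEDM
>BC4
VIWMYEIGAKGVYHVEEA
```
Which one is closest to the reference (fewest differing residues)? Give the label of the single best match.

BC4

BC1 differs at 8 residues; BC2 differs at 8 residues; BC3 differs at 8 residues; BC4 differs at 7 residues. The closest is BC4.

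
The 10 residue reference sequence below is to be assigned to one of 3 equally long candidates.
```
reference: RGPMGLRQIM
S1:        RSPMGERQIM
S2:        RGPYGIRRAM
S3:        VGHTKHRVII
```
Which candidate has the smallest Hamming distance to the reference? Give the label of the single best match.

S1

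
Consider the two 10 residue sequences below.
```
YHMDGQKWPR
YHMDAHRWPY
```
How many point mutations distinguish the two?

4

Comparing position by position, 4 residues differ: 5 (G/A), 6 (Q/H), 7 (K/R), 10 (R/Y).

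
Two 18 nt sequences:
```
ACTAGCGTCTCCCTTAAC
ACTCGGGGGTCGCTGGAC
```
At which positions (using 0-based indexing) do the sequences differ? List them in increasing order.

3, 5, 7, 8, 11, 14, 15

Scanning 0-based: 3: A/C; 5: C/G; 7: T/G; 8: C/G; 11: C/G; 14: T/G; 15: A/G.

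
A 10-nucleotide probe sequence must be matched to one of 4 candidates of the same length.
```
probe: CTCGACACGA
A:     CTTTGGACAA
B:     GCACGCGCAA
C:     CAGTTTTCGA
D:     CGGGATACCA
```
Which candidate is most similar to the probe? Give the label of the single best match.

A differs at 5 sites; B differs at 7 sites; C differs at 6 sites; D differs at 4 sites. The closest is D.

D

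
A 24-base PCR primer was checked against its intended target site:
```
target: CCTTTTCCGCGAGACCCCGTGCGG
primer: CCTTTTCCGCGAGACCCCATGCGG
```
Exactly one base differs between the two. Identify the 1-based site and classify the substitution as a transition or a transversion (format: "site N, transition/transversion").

site 19, transition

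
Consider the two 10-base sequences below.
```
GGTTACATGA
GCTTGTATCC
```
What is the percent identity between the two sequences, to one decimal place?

5 positions differ (2, 5, 6, 9, 10), so 5 of 10 match: 5/10 = 50%.

50.0%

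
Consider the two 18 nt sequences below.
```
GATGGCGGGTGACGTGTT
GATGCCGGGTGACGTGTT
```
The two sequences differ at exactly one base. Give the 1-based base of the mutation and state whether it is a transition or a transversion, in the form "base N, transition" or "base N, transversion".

base 5, transversion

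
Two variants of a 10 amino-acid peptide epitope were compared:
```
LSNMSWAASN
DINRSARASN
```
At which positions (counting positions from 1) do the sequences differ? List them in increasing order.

1, 2, 4, 6, 7

Scanning 1-based: 1: L/D; 2: S/I; 4: M/R; 6: W/A; 7: A/R.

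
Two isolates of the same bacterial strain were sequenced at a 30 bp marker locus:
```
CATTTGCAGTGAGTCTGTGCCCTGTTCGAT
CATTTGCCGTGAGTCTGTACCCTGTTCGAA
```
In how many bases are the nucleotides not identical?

3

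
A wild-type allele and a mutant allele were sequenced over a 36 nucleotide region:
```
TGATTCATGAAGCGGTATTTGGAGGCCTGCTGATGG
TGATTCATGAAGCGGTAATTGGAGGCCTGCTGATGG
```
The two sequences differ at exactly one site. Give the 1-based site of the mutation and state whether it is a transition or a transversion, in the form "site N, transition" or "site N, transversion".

The sequences differ only at site 18: T→A (pyrimidine→purine), a transversion.

site 18, transversion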